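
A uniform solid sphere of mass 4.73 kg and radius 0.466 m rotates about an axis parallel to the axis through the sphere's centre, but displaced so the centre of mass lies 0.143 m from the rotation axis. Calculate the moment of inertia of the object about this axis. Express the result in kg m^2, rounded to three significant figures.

0.508

I_cm = (2/5)MR² = (2/5)(4.73)(0.466)² = 0.41086 kg m^2; centre at d = 0.143 m, so I = I_cm + Md² gives I = 0.41086 + (4.73)(0.143)² = 0.50758 kg m^2.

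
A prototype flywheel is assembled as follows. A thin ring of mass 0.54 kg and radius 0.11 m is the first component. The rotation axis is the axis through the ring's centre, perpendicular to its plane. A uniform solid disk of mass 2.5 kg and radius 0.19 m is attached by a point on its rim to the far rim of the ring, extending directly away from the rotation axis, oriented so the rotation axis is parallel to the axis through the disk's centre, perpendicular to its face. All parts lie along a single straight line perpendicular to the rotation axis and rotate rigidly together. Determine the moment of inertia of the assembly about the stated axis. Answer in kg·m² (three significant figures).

Thin ring: I_cm = MR² = (0.54)(0.11)² = 0.006534 kg·m²; axis through the centre, so I = 0.006534 kg·m².
Solid disk: I_cm = (1/2)MR² = (1/2)(2.5)(0.19)² = 0.045125 kg·m²; centre at d = 0.11 + 0.19 = 0.3 m, so I = I_cm + Md² gives I = 0.045125 + (2.5)(0.3)² = 0.27012 kg·m².
Total I = 0.006534 + 0.27012 = 0.27666 kg·m².

0.277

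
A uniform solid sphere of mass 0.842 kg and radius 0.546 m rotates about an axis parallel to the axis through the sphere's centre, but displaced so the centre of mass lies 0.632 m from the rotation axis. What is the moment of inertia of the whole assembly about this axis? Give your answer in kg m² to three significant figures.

I_cm = (2/5)MR² = (2/5)(0.842)(0.546)² = 0.10041 kg m²; centre at d = 0.632 m, so I = I_cm + Md² gives I = 0.10041 + (0.842)(0.632)² = 0.43672 kg m².

0.437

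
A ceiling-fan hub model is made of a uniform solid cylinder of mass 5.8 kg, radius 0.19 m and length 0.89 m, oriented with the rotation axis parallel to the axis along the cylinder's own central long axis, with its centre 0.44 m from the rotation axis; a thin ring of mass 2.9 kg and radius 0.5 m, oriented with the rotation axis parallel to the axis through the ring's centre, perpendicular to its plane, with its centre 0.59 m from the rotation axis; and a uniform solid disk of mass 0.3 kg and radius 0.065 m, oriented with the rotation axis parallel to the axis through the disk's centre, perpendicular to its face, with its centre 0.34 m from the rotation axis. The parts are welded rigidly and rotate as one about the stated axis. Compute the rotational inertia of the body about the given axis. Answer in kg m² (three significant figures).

3.00

Solid cylinder: I_cm = (1/2)MR² = (1/2)(5.8)(0.19)² = 0.10469 kg m²; centre at d = 0.44 m, so the parallel axis theorem gives I = 0.10469 + (5.8)(0.44)² = 1.2276 kg m².
Thin ring: I_cm = MR² = (2.9)(0.5)² = 0.725 kg m²; centre at d = 0.59 m, so the parallel axis theorem gives I = 0.725 + (2.9)(0.59)² = 1.7345 kg m².
Solid disk: I_cm = (1/2)MR² = (1/2)(0.3)(0.065)² = 0.00063375 kg m²; centre at d = 0.34 m, so the parallel axis theorem gives I = 0.00063375 + (0.3)(0.34)² = 0.035314 kg m².
Total I = 1.2276 + 1.7345 + 0.035314 = 2.9974 kg m².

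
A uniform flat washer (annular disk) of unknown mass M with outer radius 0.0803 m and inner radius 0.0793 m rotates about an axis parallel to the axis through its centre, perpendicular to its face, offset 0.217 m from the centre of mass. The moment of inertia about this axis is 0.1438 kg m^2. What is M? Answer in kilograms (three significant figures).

2.69

I = I_cm + Md² = (1/2)M(R²+r²) + Md² = M·[0.5·[(0.0803)² + (0.0793)²] + (0.217)²] = M·0.053457.
So M = 0.1438 / 0.053457 = 2.69 kg.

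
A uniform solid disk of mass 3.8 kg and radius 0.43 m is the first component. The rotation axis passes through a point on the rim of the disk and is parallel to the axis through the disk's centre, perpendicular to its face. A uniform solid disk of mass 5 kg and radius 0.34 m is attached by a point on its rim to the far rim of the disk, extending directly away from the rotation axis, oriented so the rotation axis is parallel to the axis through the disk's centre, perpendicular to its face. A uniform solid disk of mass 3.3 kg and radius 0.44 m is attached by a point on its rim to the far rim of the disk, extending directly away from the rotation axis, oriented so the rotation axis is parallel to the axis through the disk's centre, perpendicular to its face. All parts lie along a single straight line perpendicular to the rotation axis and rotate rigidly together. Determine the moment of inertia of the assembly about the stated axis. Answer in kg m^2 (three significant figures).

21.8

Solid disk: I_cm = (1/2)MR² = (1/2)(3.8)(0.43)² = 0.35131 kg m^2; centre at d = 0.43 m, so I = I_cm + Md² gives I = 0.35131 + (3.8)(0.43)² = 1.0539 kg m^2.
Solid disk: I_cm = (1/2)MR² = (1/2)(5)(0.34)² = 0.289 kg m^2; centre at d = 0.43 + 0.43 + 0.34 = 1.2 m, so I = I_cm + Md² gives I = 0.289 + (5)(1.2)² = 7.489 kg m^2.
Solid disk: I_cm = (1/2)MR² = (1/2)(3.3)(0.44)² = 0.31944 kg m^2; centre at d = 0.43 + 0.43 + 0.34 + 0.34 + 0.44 = 1.98 m, so I = I_cm + Md² gives I = 0.31944 + (3.3)(1.98)² = 13.257 kg m^2.
Total I = 1.0539 + 7.489 + 13.257 = 21.8 kg m^2.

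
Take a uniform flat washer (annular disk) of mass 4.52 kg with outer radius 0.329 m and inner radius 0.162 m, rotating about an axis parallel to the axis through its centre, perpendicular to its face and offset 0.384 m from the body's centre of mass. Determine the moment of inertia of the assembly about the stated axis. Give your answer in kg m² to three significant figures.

0.970

I_cm = (1/2)M(R²+r²) = (1/2)(4.52)[(0.329)² + (0.162)²] = 0.30394 kg m²; centre at d = 0.384 m, so the parallel axis theorem gives I = 0.30394 + (4.52)(0.384)² = 0.97044 kg m².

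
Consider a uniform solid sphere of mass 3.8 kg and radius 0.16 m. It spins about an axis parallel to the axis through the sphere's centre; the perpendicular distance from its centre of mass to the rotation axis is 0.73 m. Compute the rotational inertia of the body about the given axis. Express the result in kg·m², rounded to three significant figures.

I_cm = (2/5)MR² = (2/5)(3.8)(0.16)² = 0.038912 kg·m²; centre at d = 0.73 m, so I = I_cm + Md² gives I = 0.038912 + (3.8)(0.73)² = 2.0639 kg·m².

2.06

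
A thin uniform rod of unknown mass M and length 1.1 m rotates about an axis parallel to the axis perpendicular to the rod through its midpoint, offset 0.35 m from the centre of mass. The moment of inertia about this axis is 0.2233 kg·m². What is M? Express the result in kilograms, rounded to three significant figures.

I = I_cm + Md² = (1/12)ML² + Md² = M·[0.0833333·(1.1)² + (0.35)²] = M·0.22333.
So M = 0.2233 / 0.22333 = 0.99985 kg.

1.00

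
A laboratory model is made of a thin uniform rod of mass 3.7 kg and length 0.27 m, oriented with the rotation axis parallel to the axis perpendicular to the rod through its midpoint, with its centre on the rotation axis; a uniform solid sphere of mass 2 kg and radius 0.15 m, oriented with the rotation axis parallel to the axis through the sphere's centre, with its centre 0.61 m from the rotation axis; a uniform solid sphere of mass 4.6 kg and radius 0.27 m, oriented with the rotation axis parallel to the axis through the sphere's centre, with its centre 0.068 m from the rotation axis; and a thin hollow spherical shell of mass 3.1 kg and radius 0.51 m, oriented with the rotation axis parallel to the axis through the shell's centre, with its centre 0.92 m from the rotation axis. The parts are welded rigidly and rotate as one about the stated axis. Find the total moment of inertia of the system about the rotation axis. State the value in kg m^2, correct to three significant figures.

4.10

Thin rod: I_cm = (1/12)ML² = (1/12)(3.7)(0.27)² = 0.022478 kg m^2; axis through the centre, so I = 0.022478 kg m^2.
Solid sphere: I_cm = (2/5)MR² = (2/5)(2)(0.15)² = 0.018 kg m^2; centre at d = 0.61 m, so the parallel axis theorem gives I = 0.018 + (2)(0.61)² = 0.7622 kg m^2.
Solid sphere: I_cm = (2/5)MR² = (2/5)(4.6)(0.27)² = 0.13414 kg m^2; centre at d = 0.068 m, so the parallel axis theorem gives I = 0.13414 + (4.6)(0.068)² = 0.15541 kg m^2.
Spherical shell: I_cm = (2/3)MR² = (2/3)(3.1)(0.51)² = 0.53754 kg m^2; centre at d = 0.92 m, so the parallel axis theorem gives I = 0.53754 + (3.1)(0.92)² = 3.1614 kg m^2.
Total I = 0.022478 + 0.7622 + 0.15541 + 3.1614 = 4.1015 kg m^2.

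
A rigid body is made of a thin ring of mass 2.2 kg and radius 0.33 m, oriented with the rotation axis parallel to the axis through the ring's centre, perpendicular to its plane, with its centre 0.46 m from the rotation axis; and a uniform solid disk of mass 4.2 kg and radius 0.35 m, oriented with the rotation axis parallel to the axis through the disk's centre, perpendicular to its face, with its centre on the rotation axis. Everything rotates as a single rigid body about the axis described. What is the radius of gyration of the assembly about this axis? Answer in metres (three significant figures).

Thin ring: I_cm = MR² = (2.2)(0.33)² = 0.23958 kg m²; centre at d = 0.46 m, so the parallel axis theorem gives I = 0.23958 + (2.2)(0.46)² = 0.7051 kg m².
Solid disk: I_cm = (1/2)MR² = (1/2)(4.2)(0.35)² = 0.25725 kg m²; axis through the centre, so I = 0.25725 kg m².
Total I = 0.96235 kg m²; total mass M = 6.4 kg.
k = √(I/M) = √(0.96235/6.4) = 0.38777 m.

0.388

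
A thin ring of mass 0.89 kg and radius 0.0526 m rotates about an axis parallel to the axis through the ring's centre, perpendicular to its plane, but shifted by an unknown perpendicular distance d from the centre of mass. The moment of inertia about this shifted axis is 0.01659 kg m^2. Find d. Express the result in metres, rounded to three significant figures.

About the centre-of-mass axis, I_cm = MR² = (0.89)(0.0526)² = 0.0024624 kg m^2.
Parallel axis theorem: I = I_cm + Md², so Md² = 0.01659 − 0.0024624 = 0.014128 kg m^2.
d = √(0.014128 / 0.89) = 0.12599 m.

0.126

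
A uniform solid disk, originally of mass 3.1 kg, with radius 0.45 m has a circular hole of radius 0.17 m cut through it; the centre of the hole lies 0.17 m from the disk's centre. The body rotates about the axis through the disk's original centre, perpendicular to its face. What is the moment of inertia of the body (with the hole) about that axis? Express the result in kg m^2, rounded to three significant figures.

0.295

Unpierced body about its centre: I₀ = (1/2)MR² = (1/2)(3.1)(0.45)² = 0.31388 kg m^2.
The removed disk has mass m = M·(r/R)² = (3.1)(0.17/0.45)² = 0.44242 kg (same uniform areal density).
Its moment of inertia about the rotation axis (parallel-axis theorem): I_hole = (1/2)mr² + md² = (1/2)(0.44242)(0.17)² + (0.44242)(0.17)² = 0.019179 kg m^2.
Treating the hole as negative mass, I = I₀ − I_hole = 0.31388 − 0.019179 = 0.2947 kg m^2.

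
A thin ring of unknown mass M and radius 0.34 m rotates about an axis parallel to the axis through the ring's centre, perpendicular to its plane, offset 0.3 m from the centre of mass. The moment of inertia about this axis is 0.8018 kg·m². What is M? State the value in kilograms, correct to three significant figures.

I = I_cm + Md² = MR² + Md² = M·[1·(0.34)² + (0.3)²] = M·0.2056.
So M = 0.8018 / 0.2056 = 3.8998 kg.

3.90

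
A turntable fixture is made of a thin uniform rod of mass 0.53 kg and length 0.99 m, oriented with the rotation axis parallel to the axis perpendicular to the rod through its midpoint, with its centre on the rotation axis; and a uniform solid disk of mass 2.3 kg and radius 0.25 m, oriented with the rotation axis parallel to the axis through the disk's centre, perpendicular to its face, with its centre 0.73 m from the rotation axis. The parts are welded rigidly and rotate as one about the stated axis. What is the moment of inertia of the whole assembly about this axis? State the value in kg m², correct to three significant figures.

Thin rod: I_cm = (1/12)ML² = (1/12)(0.53)(0.99)² = 0.043288 kg m²; axis through the centre, so I = 0.043288 kg m².
Solid disk: I_cm = (1/2)MR² = (1/2)(2.3)(0.25)² = 0.071875 kg m²; centre at d = 0.73 m, so the parallel axis theorem gives I = 0.071875 + (2.3)(0.73)² = 1.2975 kg m².
Total I = 0.043288 + 1.2975 = 1.3408 kg m².

1.34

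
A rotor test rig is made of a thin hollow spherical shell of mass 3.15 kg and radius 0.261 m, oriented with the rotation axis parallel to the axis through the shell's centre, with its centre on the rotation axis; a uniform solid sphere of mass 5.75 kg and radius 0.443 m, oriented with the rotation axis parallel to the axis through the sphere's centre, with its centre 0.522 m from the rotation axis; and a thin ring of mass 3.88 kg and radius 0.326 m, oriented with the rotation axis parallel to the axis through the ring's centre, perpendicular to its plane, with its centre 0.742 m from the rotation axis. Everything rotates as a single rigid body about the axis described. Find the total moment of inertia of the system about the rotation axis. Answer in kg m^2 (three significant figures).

4.71

Spherical shell: I_cm = (2/3)MR² = (2/3)(3.15)(0.261)² = 0.14305 kg m^2; axis through the centre, so I = 0.14305 kg m^2.
Solid sphere: I_cm = (2/5)MR² = (2/5)(5.75)(0.443)² = 0.45137 kg m^2; centre at d = 0.522 m, so the parallel axis theorem gives I = 0.45137 + (5.75)(0.522)² = 2.0182 kg m^2.
Thin ring: I_cm = MR² = (3.88)(0.326)² = 0.41235 kg m^2; centre at d = 0.742 m, so the parallel axis theorem gives I = 0.41235 + (3.88)(0.742)² = 2.5485 kg m^2.
Total I = 0.14305 + 2.0182 + 2.5485 = 4.7097 kg m^2.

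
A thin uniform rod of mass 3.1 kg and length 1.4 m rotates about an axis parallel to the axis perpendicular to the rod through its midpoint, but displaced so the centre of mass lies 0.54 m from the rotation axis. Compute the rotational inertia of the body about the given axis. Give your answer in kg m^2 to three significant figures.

I_cm = (1/12)ML² = (1/12)(3.1)(1.4)² = 0.50633 kg m^2; centre at d = 0.54 m, so I = I_cm + Md² gives I = 0.50633 + (3.1)(0.54)² = 1.4103 kg m^2.

1.41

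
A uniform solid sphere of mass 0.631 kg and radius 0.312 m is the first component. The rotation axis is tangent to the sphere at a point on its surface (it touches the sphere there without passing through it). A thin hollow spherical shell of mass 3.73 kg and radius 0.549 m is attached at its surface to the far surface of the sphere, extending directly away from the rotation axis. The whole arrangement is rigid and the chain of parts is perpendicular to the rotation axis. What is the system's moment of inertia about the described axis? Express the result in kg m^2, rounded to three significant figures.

5.97

Solid sphere: I_cm = (2/5)MR² = (2/5)(0.631)(0.312)² = 0.02457 kg m^2; centre at d = 0.312 m, so the parallel axis theorem gives I = 0.02457 + (0.631)(0.312)² = 0.085994 kg m^2.
Spherical shell: I_cm = (2/3)MR² = (2/3)(3.73)(0.549)² = 0.74948 kg m^2; centre at d = 0.312 + 0.312 + 0.549 = 1.173 m, so the parallel axis theorem gives I = 0.74948 + (3.73)(1.173)² = 5.8817 kg m^2.
Total I = 0.085994 + 5.8817 = 5.9677 kg m^2.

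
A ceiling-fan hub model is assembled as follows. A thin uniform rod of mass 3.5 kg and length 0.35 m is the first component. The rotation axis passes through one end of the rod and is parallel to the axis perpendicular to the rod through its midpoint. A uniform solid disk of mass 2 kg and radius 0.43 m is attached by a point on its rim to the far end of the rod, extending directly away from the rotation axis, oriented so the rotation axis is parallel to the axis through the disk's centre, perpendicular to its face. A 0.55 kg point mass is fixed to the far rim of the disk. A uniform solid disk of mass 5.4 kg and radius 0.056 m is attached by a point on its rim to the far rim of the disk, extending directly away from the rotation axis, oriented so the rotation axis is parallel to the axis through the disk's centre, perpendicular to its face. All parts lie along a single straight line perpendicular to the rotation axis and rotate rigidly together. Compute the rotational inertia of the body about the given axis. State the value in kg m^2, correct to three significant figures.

11.0

Thin rod: I_cm = (1/12)ML² = (1/12)(3.5)(0.35)² = 0.035729 kg m^2; centre at d = 0.175 m, so the parallel axis theorem gives I = 0.035729 + (3.5)(0.175)² = 0.14292 kg m^2.
Solid disk: I_cm = (1/2)MR² = (1/2)(2)(0.43)² = 0.1849 kg m^2; centre at d = 0.175 + 0.175 + 0.43 = 0.78 m, so the parallel axis theorem gives I = 0.1849 + (2)(0.78)² = 1.4017 kg m^2.
Point mass: I_cm = 0; centre at d = 0.175 + 0.175 + 0.43 + 0.43 = 1.21 m, so the parallel axis theorem gives I = 0 + (0.55)(1.21)² = 0.80526 kg m^2.
Solid disk: I_cm = (1/2)MR² = (1/2)(5.4)(0.056)² = 0.0084672 kg m^2; centre at d = 0.175 + 0.175 + 0.43 + 0.43 + 0.056 = 1.266 m, so the parallel axis theorem gives I = 0.0084672 + (5.4)(1.266)² = 8.6633 kg m^2.
Total I = 0.14292 + 1.4017 + 0.80526 + 8.6633 = 11.013 kg m^2.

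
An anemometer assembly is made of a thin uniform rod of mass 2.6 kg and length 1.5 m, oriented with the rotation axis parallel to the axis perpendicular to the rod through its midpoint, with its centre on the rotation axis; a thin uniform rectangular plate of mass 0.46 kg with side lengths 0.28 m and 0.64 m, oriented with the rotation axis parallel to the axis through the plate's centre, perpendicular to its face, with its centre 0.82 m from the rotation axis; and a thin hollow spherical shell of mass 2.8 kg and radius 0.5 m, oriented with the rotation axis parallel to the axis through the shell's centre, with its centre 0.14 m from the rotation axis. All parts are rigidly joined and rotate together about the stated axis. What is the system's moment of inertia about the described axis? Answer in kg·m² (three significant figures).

1.34

Thin rod: I_cm = (1/12)ML² = (1/12)(2.6)(1.5)² = 0.4875 kg·m²; axis through the centre, so I = 0.4875 kg·m².
Rectangular plate: I_cm = (1/12)M(a²+b²) = (1/12)(0.46)[(0.28)² + (0.64)²] = 0.018707 kg·m²; centre at d = 0.82 m, so the parallel axis theorem gives I = 0.018707 + (0.46)(0.82)² = 0.32801 kg·m².
Spherical shell: I_cm = (2/3)MR² = (2/3)(2.8)(0.5)² = 0.46667 kg·m²; centre at d = 0.14 m, so the parallel axis theorem gives I = 0.46667 + (2.8)(0.14)² = 0.52155 kg·m².
Total I = 0.4875 + 0.32801 + 0.52155 = 1.3371 kg·m².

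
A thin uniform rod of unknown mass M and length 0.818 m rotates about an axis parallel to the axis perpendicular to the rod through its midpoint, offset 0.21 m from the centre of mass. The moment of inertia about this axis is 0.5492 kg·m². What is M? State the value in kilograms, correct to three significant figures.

5.50

I = I_cm + Md² = (1/12)ML² + Md² = M·[0.0833333·(0.818)² + (0.21)²] = M·0.09986.
So M = 0.5492 / 0.09986 = 5.4997 kg.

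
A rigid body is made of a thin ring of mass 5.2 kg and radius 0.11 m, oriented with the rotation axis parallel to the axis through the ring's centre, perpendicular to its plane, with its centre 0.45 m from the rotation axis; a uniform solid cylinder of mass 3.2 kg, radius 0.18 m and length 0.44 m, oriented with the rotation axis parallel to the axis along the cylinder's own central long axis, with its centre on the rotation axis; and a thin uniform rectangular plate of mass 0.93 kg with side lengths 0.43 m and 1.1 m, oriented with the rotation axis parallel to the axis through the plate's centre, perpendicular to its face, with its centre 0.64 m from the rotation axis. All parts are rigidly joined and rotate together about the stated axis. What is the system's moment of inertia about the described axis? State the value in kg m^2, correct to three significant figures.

1.66

Thin ring: I_cm = MR² = (5.2)(0.11)² = 0.06292 kg m^2; centre at d = 0.45 m, so the parallel axis theorem gives I = 0.06292 + (5.2)(0.45)² = 1.1159 kg m^2.
Solid cylinder: I_cm = (1/2)MR² = (1/2)(3.2)(0.18)² = 0.05184 kg m^2; axis through the centre, so I = 0.05184 kg m^2.
Rectangular plate: I_cm = (1/12)M(a²+b²) = (1/12)(0.93)[(0.43)² + (1.1)²] = 0.1081 kg m^2; centre at d = 0.64 m, so the parallel axis theorem gives I = 0.1081 + (0.93)(0.64)² = 0.48903 kg m^2.
Total I = 1.1159 + 0.05184 + 0.48903 = 1.6568 kg m^2.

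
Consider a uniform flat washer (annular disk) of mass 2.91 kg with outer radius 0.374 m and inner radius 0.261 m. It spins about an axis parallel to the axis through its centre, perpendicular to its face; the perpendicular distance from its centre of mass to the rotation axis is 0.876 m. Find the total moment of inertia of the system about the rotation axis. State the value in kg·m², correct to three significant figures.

I_cm = (1/2)M(R²+r²) = (1/2)(2.91)[(0.374)² + (0.261)²] = 0.30264 kg·m²; centre at d = 0.876 m, so I = I_cm + Md² gives I = 0.30264 + (2.91)(0.876)² = 2.5357 kg·m².

2.54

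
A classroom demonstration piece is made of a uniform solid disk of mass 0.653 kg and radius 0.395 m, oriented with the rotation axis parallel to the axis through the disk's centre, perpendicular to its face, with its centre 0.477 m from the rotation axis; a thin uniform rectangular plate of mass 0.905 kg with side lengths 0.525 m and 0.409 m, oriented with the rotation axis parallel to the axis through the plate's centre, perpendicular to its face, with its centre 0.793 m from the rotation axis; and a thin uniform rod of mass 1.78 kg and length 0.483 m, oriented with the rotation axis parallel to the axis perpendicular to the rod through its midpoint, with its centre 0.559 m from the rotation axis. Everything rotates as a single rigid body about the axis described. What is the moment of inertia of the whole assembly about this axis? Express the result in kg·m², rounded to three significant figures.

1.39

Solid disk: I_cm = (1/2)MR² = (1/2)(0.653)(0.395)² = 0.050942 kg·m²; centre at d = 0.477 m, so I = I_cm + Md² gives I = 0.050942 + (0.653)(0.477)² = 0.19952 kg·m².
Rectangular plate: I_cm = (1/12)M(a²+b²) = (1/12)(0.905)[(0.525)² + (0.409)²] = 0.033402 kg·m²; centre at d = 0.793 m, so I = I_cm + Md² gives I = 0.033402 + (0.905)(0.793)² = 0.60251 kg·m².
Thin rod: I_cm = (1/12)ML² = (1/12)(1.78)(0.483)² = 0.034605 kg·m²; centre at d = 0.559 m, so I = I_cm + Md² gives I = 0.034605 + (1.78)(0.559)² = 0.59082 kg·m².
Total I = 0.19952 + 0.60251 + 0.59082 = 1.3929 kg·m².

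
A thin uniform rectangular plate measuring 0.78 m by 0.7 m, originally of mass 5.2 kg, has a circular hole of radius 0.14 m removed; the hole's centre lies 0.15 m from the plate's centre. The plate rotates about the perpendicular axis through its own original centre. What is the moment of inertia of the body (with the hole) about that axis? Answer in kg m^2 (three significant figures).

Unpierced body about its centre: I₀ = (1/12)M(a²+b²) = (1/12)(5.2)[(0.78)² + (0.7)²] = 0.47597 kg m^2.
The removed disk has mass m = M·πr²/(ab) = (5.2)·π(0.14)²/(0.78·0.7) = 0.58643 kg (same uniform areal density).
Its moment of inertia about the rotation axis (parallel-axis theorem): I_hole = (1/2)mr² + md² = (1/2)(0.58643)(0.14)² + (0.58643)(0.15)² = 0.018942 kg m^2.
Treating the hole as negative mass, I = I₀ − I_hole = 0.47597 − 0.018942 = 0.45703 kg m^2.

0.457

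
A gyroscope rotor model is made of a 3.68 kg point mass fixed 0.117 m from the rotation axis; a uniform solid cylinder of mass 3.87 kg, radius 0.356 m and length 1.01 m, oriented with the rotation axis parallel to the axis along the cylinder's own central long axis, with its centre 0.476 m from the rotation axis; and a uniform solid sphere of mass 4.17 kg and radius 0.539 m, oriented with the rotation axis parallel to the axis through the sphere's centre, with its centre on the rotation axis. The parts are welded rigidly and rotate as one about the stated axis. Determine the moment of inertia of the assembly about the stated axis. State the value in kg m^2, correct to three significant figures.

Point mass: I_cm = 0; centre at d = 0.117 m, so the parallel axis theorem gives I = 0 + (3.68)(0.117)² = 0.050376 kg m^2.
Solid cylinder: I_cm = (1/2)MR² = (1/2)(3.87)(0.356)² = 0.24523 kg m^2; centre at d = 0.476 m, so the parallel axis theorem gives I = 0.24523 + (3.87)(0.476)² = 1.1221 kg m^2.
Solid sphere: I_cm = (2/5)MR² = (2/5)(4.17)(0.539)² = 0.48459 kg m^2; axis through the centre, so I = 0.48459 kg m^2.
Total I = 0.050376 + 1.1221 + 0.48459 = 1.657 kg m^2.

1.66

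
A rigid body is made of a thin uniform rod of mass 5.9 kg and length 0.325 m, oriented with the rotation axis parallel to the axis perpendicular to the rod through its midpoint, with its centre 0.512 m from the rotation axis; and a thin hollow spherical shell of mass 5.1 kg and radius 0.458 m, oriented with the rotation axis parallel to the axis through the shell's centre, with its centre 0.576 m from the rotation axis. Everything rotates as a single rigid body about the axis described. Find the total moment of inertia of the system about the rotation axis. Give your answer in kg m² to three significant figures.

4.00

Thin rod: I_cm = (1/12)ML² = (1/12)(5.9)(0.325)² = 0.051932 kg m²; centre at d = 0.512 m, so I = I_cm + Md² gives I = 0.051932 + (5.9)(0.512)² = 1.5986 kg m².
Spherical shell: I_cm = (2/3)MR² = (2/3)(5.1)(0.458)² = 0.7132 kg m²; centre at d = 0.576 m, so I = I_cm + Md² gives I = 0.7132 + (5.1)(0.576)² = 2.4053 kg m².
Total I = 1.5986 + 2.4053 = 4.0038 kg m².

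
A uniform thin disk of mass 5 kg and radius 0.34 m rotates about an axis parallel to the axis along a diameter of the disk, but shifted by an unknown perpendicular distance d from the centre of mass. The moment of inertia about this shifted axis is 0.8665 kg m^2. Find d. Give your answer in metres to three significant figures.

About the centre-of-mass axis, I_cm = (1/4)MR² = (1/4)(5)(0.34)² = 0.1445 kg m^2.
Parallel axis theorem: I = I_cm + Md², so Md² = 0.8665 − 0.1445 = 0.722 kg m^2.
d = √(0.722 / 5) = 0.38 m.

0.380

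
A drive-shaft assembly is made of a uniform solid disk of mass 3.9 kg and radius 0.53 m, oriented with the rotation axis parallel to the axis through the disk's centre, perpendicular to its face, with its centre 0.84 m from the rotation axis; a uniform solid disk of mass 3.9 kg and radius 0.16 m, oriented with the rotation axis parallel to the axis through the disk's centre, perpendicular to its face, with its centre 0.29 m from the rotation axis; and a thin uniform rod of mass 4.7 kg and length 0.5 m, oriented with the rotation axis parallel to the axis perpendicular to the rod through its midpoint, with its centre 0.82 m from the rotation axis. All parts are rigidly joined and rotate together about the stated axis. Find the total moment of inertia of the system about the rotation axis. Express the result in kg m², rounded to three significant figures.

Solid disk: I_cm = (1/2)MR² = (1/2)(3.9)(0.53)² = 0.54776 kg m²; centre at d = 0.84 m, so the parallel axis theorem gives I = 0.54776 + (3.9)(0.84)² = 3.2996 kg m².
Solid disk: I_cm = (1/2)MR² = (1/2)(3.9)(0.16)² = 0.04992 kg m²; centre at d = 0.29 m, so the parallel axis theorem gives I = 0.04992 + (3.9)(0.29)² = 0.37791 kg m².
Thin rod: I_cm = (1/12)ML² = (1/12)(4.7)(0.5)² = 0.097917 kg m²; centre at d = 0.82 m, so the parallel axis theorem gives I = 0.097917 + (4.7)(0.82)² = 3.2582 kg m².
Total I = 3.2996 + 0.37791 + 3.2582 = 6.9357 kg m².

6.94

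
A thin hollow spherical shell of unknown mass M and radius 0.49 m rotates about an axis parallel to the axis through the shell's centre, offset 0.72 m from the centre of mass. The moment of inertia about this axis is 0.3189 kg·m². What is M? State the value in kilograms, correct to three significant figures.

I = I_cm + Md² = (2/3)MR² + Md² = M·[0.666667·(0.49)² + (0.72)²] = M·0.67847.
So M = 0.3189 / 0.67847 = 0.47003 kg.

0.470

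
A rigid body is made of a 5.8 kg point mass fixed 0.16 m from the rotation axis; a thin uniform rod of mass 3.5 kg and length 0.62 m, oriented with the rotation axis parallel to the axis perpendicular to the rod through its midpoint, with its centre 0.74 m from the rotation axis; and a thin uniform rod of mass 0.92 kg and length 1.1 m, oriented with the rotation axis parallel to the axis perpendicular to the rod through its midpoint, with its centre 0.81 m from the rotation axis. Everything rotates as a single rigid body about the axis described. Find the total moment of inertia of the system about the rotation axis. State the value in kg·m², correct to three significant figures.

Point mass: I_cm = 0; centre at d = 0.16 m, so I = I_cm + Md² gives I = 0 + (5.8)(0.16)² = 0.14848 kg·m².
Thin rod: I_cm = (1/12)ML² = (1/12)(3.5)(0.62)² = 0.11212 kg·m²; centre at d = 0.74 m, so I = I_cm + Md² gives I = 0.11212 + (3.5)(0.74)² = 2.0287 kg·m².
Thin rod: I_cm = (1/12)ML² = (1/12)(0.92)(1.1)² = 0.092767 kg·m²; centre at d = 0.81 m, so I = I_cm + Md² gives I = 0.092767 + (0.92)(0.81)² = 0.69638 kg·m².
Total I = 0.14848 + 2.0287 + 0.69638 = 2.8736 kg·m².

2.87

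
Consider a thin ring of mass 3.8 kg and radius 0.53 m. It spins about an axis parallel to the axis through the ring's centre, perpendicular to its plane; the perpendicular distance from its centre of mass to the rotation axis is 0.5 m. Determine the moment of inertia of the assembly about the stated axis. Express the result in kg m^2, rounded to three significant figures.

I_cm = MR² = (3.8)(0.53)² = 1.0674 kg m^2; centre at d = 0.5 m, so the parallel axis theorem gives I = 1.0674 + (3.8)(0.5)² = 2.0174 kg m^2.

2.02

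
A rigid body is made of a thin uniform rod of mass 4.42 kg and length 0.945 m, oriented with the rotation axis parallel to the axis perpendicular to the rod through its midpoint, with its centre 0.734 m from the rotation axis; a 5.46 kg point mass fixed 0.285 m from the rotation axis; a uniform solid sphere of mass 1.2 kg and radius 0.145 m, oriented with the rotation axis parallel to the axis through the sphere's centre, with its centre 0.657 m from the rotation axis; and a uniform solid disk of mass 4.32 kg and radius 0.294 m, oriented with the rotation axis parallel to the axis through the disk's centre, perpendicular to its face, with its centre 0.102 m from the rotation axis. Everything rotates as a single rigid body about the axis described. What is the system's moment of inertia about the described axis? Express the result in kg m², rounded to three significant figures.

Thin rod: I_cm = (1/12)ML² = (1/12)(4.42)(0.945)² = 0.32893 kg m²; centre at d = 0.734 m, so I = I_cm + Md² gives I = 0.32893 + (4.42)(0.734)² = 2.7102 kg m².
Point mass: I_cm = 0; centre at d = 0.285 m, so I = I_cm + Md² gives I = 0 + (5.46)(0.285)² = 0.44349 kg m².
Solid sphere: I_cm = (2/5)MR² = (2/5)(1.2)(0.145)² = 0.010092 kg m²; centre at d = 0.657 m, so I = I_cm + Md² gives I = 0.010092 + (1.2)(0.657)² = 0.52807 kg m².
Solid disk: I_cm = (1/2)MR² = (1/2)(4.32)(0.294)² = 0.1867 kg m²; centre at d = 0.102 m, so I = I_cm + Md² gives I = 0.1867 + (4.32)(0.102)² = 0.23165 kg m².
Total I = 2.7102 + 0.44349 + 0.52807 + 0.23165 = 3.9134 kg m².

3.91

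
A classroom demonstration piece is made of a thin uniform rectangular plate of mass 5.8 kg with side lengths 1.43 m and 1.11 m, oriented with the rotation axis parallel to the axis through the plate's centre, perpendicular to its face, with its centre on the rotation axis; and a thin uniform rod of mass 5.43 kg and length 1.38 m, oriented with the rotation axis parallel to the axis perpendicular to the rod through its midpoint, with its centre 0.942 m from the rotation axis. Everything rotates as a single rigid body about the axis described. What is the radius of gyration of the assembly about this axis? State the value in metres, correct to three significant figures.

0.804

Rectangular plate: I_cm = (1/12)M(a²+b²) = (1/12)(5.8)[(1.43)² + (1.11)²] = 1.5839 kg m²; axis through the centre, so I = 1.5839 kg m².
Thin rod: I_cm = (1/12)ML² = (1/12)(5.43)(1.38)² = 0.86174 kg m²; centre at d = 0.942 m, so the parallel axis theorem gives I = 0.86174 + (5.43)(0.942)² = 5.6801 kg m².
Total I = 7.264 kg m²; total mass M = 11.23 kg.
k = √(I/M) = √(7.264/11.23) = 0.80426 m.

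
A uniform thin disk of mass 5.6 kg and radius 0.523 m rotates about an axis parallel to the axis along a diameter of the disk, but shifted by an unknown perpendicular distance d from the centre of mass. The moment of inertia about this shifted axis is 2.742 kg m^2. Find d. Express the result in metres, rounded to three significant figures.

0.649

About the centre-of-mass axis, I_cm = (1/4)MR² = (1/4)(5.6)(0.523)² = 0.38294 kg m^2.
Parallel axis theorem: I = I_cm + Md², so Md² = 2.742 − 0.38294 = 2.3591 kg m^2.
d = √(2.3591 / 5.6) = 0.64905 m.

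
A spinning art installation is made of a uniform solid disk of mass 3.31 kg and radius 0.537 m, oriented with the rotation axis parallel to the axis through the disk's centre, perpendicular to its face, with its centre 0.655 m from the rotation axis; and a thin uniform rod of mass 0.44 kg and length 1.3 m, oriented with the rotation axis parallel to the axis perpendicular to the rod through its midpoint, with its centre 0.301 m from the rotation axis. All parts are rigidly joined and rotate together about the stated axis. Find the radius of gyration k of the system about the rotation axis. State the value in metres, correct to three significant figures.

Solid disk: I_cm = (1/2)MR² = (1/2)(3.31)(0.537)² = 0.47725 kg m²; centre at d = 0.655 m, so I = I_cm + Md² gives I = 0.47725 + (3.31)(0.655)² = 1.8973 kg m².
Thin rod: I_cm = (1/12)ML² = (1/12)(0.44)(1.3)² = 0.061967 kg m²; centre at d = 0.301 m, so I = I_cm + Md² gives I = 0.061967 + (0.44)(0.301)² = 0.10183 kg m².
Total I = 1.9992 kg m²; total mass M = 3.75 kg.
k = √(I/M) = √(1.9992/3.75) = 0.73014 m.

0.730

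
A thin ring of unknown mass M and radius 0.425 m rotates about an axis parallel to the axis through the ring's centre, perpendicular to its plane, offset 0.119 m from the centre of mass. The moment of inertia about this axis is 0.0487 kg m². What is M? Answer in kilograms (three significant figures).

0.250

I = I_cm + Md² = MR² + Md² = M·[1·(0.425)² + (0.119)²] = M·0.19479.
So M = 0.0487 / 0.19479 = 0.25002 kg.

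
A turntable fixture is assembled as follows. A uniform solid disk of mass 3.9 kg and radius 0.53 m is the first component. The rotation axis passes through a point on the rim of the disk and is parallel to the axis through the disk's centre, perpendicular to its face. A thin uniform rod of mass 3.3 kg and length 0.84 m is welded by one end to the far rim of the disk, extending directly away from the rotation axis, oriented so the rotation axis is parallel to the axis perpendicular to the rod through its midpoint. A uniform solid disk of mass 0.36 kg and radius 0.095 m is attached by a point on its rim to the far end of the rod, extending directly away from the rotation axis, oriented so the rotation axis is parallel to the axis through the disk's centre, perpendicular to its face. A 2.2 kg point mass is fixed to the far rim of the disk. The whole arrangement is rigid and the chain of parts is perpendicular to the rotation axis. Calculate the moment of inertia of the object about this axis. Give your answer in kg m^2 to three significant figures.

Solid disk: I_cm = (1/2)MR² = (1/2)(3.9)(0.53)² = 0.54776 kg m^2; centre at d = 0.53 m, so I = I_cm + Md² gives I = 0.54776 + (3.9)(0.53)² = 1.6433 kg m^2.
Thin rod: I_cm = (1/12)ML² = (1/12)(3.3)(0.84)² = 0.19404 kg m^2; centre at d = 0.53 + 0.53 + 0.42 = 1.48 m, so I = I_cm + Md² gives I = 0.19404 + (3.3)(1.48)² = 7.4224 kg m^2.
Solid disk: I_cm = (1/2)MR² = (1/2)(0.36)(0.095)² = 0.0016245 kg m^2; centre at d = 0.53 + 0.53 + 0.42 + 0.42 + 0.095 = 1.995 m, so I = I_cm + Md² gives I = 0.0016245 + (0.36)(1.995)² = 1.4344 kg m^2.
Point mass: I_cm = 0; centre at d = 0.53 + 0.53 + 0.42 + 0.42 + 0.095 + 0.095 = 2.09 m, so I = I_cm + Md² gives I = 0 + (2.2)(2.09)² = 9.6098 kg m^2.
Total I = 1.6433 + 7.4224 + 1.4344 + 9.6098 = 20.11 kg m^2.

20.1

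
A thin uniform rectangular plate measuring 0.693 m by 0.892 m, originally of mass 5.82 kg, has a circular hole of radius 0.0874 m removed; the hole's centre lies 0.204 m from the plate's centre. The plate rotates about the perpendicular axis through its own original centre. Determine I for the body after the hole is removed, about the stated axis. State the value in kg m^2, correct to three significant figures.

0.609

Unpierced body about its centre: I₀ = (1/12)M(a²+b²) = (1/12)(5.82)[(0.693)² + (0.892)²] = 0.61882 kg m^2.
The removed disk has mass m = M·πr²/(ab) = (5.82)·π(0.0874)²/(0.693·0.892) = 0.22594 kg (same uniform areal density).
Its moment of inertia about the rotation axis (parallel-axis theorem): I_hole = (1/2)mr² + md² = (1/2)(0.22594)(0.0874)² + (0.22594)(0.204)² = 0.010266 kg m^2.
Treating the hole as negative mass, I = I₀ − I_hole = 0.61882 − 0.010266 = 0.60855 kg m^2.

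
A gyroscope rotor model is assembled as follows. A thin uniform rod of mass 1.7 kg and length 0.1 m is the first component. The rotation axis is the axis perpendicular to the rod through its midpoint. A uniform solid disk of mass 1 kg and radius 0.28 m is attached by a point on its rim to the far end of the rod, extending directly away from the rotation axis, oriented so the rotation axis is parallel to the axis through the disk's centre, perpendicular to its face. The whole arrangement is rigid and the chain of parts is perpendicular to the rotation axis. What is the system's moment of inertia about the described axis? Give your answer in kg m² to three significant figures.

0.150

Thin rod: I_cm = (1/12)ML² = (1/12)(1.7)(0.1)² = 0.0014167 kg m²; axis through the centre, so I = 0.0014167 kg m².
Solid disk: I_cm = (1/2)MR² = (1/2)(1)(0.28)² = 0.0392 kg m²; centre at d = 0.05 + 0.28 = 0.33 m, so the parallel axis theorem gives I = 0.0392 + (1)(0.33)² = 0.1481 kg m².
Total I = 0.0014167 + 0.1481 = 0.14952 kg m².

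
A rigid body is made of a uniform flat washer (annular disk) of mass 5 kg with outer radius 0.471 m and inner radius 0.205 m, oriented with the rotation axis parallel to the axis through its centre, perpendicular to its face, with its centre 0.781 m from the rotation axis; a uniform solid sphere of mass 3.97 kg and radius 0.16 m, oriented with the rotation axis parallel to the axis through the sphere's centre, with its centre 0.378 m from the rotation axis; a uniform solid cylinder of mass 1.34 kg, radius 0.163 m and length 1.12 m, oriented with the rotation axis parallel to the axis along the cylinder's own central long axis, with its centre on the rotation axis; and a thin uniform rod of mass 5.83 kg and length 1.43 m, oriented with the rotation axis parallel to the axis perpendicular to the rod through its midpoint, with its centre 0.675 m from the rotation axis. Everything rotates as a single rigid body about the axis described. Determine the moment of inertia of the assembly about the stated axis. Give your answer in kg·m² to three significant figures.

7.98

Annular disk: I_cm = (1/2)M(R²+r²) = (1/2)(5)[(0.471)² + (0.205)²] = 0.65966 kg·m²; centre at d = 0.781 m, so I = I_cm + Md² gives I = 0.65966 + (5)(0.781)² = 3.7095 kg·m².
Solid sphere: I_cm = (2/5)MR² = (2/5)(3.97)(0.16)² = 0.040653 kg·m²; centre at d = 0.378 m, so I = I_cm + Md² gives I = 0.040653 + (3.97)(0.378)² = 0.6079 kg·m².
Solid cylinder: I_cm = (1/2)MR² = (1/2)(1.34)(0.163)² = 0.017801 kg·m²; axis through the centre, so I = 0.017801 kg·m².
Thin rod: I_cm = (1/12)ML² = (1/12)(5.83)(1.43)² = 0.99348 kg·m²; centre at d = 0.675 m, so I = I_cm + Md² gives I = 0.99348 + (5.83)(0.675)² = 3.6498 kg·m².
Total I = 3.7095 + 0.6079 + 0.017801 + 3.6498 = 7.9849 kg·m².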